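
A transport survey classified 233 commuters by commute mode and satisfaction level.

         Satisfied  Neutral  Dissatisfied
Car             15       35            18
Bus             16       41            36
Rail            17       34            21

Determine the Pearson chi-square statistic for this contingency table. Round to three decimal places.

3.485

Row totals: 68, 93, 72. Column totals: 48, 110, 75. Grand total N = 233.
Expected counts (row total × column total / N):
  Car, Satisfied: 68×48/233 = 14.0086
  Car, Neutral: 68×110/233 = 32.1030
  Car, Dissatisfied: 68×75/233 = 21.8884
  Bus, Satisfied: 93×48/233 = 19.1588
  Bus, Neutral: 93×110/233 = 43.9056
  Bus, Dissatisfied: 93×75/233 = 29.9356
  Rail, Satisfied: 72×48/233 = 14.8326
  Rail, Neutral: 72×110/233 = 33.9914
  Rail, Dissatisfied: 72×75/233 = 23.1760
Contributions (O − E)²/E:
  (15 − 14.0086)²/14.0086 = 0.0702
  (35 − 32.1030)²/32.1030 = 0.2614
  (18 − 21.8884)²/21.8884 = 0.6908
  (16 − 19.1588)²/19.1588 = 0.5208
  (41 − 43.9056)²/43.9056 = 0.1923
  (36 − 29.9356)²/29.9356 = 1.2285
  (17 − 14.8326)²/14.8326 = 0.3167
  (34 − 33.9914)²/33.9914 = 0.0000
  (21 − 23.1760)²/23.1760 = 0.2043
χ² = 0.0702 + 0.2614 + 0.6908 + 0.5208 + 0.1923 + 1.2285 + 0.3167 + 0.0000 + 0.2043 = 3.485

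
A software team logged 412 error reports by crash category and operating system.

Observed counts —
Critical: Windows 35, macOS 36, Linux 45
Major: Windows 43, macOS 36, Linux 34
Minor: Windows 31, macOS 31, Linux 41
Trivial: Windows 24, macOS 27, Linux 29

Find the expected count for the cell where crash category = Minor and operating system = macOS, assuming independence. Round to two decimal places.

32.50

Row total (Minor) = 103; column total (macOS) = 130; grand total N = 412.
Expected count = (row total × column total) / N = 103 × 130 / 412 = 32.50.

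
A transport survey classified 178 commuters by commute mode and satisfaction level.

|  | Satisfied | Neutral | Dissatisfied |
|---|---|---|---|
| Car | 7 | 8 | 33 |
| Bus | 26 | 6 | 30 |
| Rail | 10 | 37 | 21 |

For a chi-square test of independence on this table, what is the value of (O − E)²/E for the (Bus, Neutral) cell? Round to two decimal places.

7.79

Row total (Bus) = 62; column total (Neutral) = 51; N = 178.
Expected count E = 62 × 51 / 178 = 17.764.
Contribution = (O − E)²/E = (6 − 17.764)² / 17.764 = 7.79.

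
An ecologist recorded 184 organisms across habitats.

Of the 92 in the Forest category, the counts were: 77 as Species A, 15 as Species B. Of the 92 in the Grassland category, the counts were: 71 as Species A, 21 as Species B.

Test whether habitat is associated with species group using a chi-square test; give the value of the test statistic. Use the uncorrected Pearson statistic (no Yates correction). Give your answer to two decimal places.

1.24

Row totals: 92, 92. Column totals: 148, 36. Grand total N = 184.
Expected counts (row total × column total / N):
  Forest, Species A: 92×148/184 = 74.000
  Forest, Species B: 92×36/184 = 18.000
  Grassland, Species A: 92×148/184 = 74.000
  Grassland, Species B: 92×36/184 = 18.000
Contributions (O − E)²/E:
  (77 − 74.000)²/74.000 = 0.1216
  (15 − 18.000)²/18.000 = 0.5000
  (71 − 74.000)²/74.000 = 0.1216
  (21 − 18.000)²/18.000 = 0.5000
χ² = 0.1216 + 0.5000 + 0.1216 + 0.5000 = 1.24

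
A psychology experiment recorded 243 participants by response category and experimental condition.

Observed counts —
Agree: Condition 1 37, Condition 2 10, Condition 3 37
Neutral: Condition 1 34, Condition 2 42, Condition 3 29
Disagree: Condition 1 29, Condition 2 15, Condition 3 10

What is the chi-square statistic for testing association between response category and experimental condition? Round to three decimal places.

Row totals: 84, 105, 54. Column totals: 100, 67, 76. Grand total N = 243.
Expected counts (row total × column total / N):
  Agree, Condition 1: 84×100/243 = 34.5679
  Agree, Condition 2: 84×67/243 = 23.1605
  Agree, Condition 3: 84×76/243 = 26.2716
  Neutral, Condition 1: 105×100/243 = 43.2099
  Neutral, Condition 2: 105×67/243 = 28.9506
  Neutral, Condition 3: 105×76/243 = 32.8395
  Disagree, Condition 1: 54×100/243 = 22.2222
  Disagree, Condition 2: 54×67/243 = 14.8889
  Disagree, Condition 3: 54×76/243 = 16.8889
Contributions (O − E)²/E:
  (37 − 34.5679)²/34.5679 = 0.1711
  (10 − 23.1605)²/23.1605 = 7.4782
  (37 − 26.2716)²/26.2716 = 4.3811
  (34 − 43.2099)²/43.2099 = 1.9630
  (42 − 28.9506)²/28.9506 = 5.8820
  (29 − 32.8395)²/32.8395 = 0.4489
  (29 − 22.2222)²/22.2222 = 2.0672
  (15 − 14.8889)²/14.8889 = 0.0008
  (10 − 16.8889)²/16.8889 = 2.8099
χ² = 0.1711 + 7.4782 + 4.3811 + 1.9630 + 5.8820 + 0.4489 + 2.0672 + 0.0008 + 2.8099 = 25.202

25.202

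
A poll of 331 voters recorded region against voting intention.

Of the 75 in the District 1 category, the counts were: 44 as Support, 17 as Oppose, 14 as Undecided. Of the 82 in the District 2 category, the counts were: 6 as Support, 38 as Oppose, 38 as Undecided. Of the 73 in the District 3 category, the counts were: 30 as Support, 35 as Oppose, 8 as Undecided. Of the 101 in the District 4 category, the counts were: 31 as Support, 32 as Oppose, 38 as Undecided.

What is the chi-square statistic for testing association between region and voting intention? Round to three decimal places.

Row totals: 75, 82, 73, 101. Column totals: 111, 122, 98. Grand total N = 331.
Expected counts (row total × column total / N):
  District 1, Support: 75×111/331 = 25.1511
  District 1, Oppose: 75×122/331 = 27.6435
  District 1, Undecided: 75×98/331 = 22.2054
  District 2, Support: 82×111/331 = 27.4985
  District 2, Oppose: 82×122/331 = 30.2236
  District 2, Undecided: 82×98/331 = 24.2779
  District 3, Support: 73×111/331 = 24.4804
  District 3, Oppose: 73×122/331 = 26.9063
  District 3, Undecided: 73×98/331 = 21.6133
  District 4, Support: 101×111/331 = 33.8701
  District 4, Oppose: 101×122/331 = 37.2266
  District 4, Undecided: 101×98/331 = 29.9033
Contributions (O − E)²/E:
  (44 − 25.1511)²/25.1511 = 14.1259
  (17 − 27.6435)²/27.6435 = 4.0980
  (14 − 22.2054)²/22.2054 = 3.0321
  (6 − 27.4985)²/27.4985 = 16.8077
  (38 − 30.2236)²/30.2236 = 2.0008
  (38 − 24.2779)²/24.2779 = 7.7559
  (30 − 24.4804)²/24.4804 = 1.2445
  (35 − 26.9063)²/26.9063 = 2.4347
  (8 − 21.6133)²/21.6133 = 8.5744
  (31 − 33.8701)²/33.8701 = 0.2432
  (32 − 37.2266)²/37.2266 = 0.7338
  (38 − 29.9033)²/29.9033 = 2.1923
χ² = 14.1259 + 4.0980 + 3.0321 + 16.8077 + 2.0008 + 7.7559 + 1.2445 + 2.4347 + 8.5744 + 0.2432 + 0.7338 + 2.1923 = 63.243

63.243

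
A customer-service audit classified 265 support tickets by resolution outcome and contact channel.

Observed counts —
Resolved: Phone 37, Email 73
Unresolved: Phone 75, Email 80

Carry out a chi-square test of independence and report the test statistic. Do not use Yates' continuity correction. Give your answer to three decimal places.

Row totals: 110, 155. Column totals: 112, 153. Grand total N = 265.
Expected counts (row total × column total / N):
  Resolved, Phone: 110×112/265 = 46.4906
  Resolved, Email: 110×153/265 = 63.5094
  Unresolved, Phone: 155×112/265 = 65.5094
  Unresolved, Email: 155×153/265 = 89.4906
Contributions (O − E)²/E:
  (37 − 46.4906)²/46.4906 = 1.9374
  (73 − 63.5094)²/63.5094 = 1.4182
  (75 − 65.5094)²/65.5094 = 1.3749
  (80 − 89.4906)²/89.4906 = 1.0065
χ² = 1.9374 + 1.4182 + 1.3749 + 1.0065 = 5.737

5.737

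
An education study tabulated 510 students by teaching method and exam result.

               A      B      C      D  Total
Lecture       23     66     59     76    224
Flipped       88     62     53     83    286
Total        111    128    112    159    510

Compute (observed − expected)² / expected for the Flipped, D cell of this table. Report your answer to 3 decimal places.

Row total (Flipped) = 286; column total (D) = 159; N = 510.
Expected count E = 286 × 159 / 510 = 89.1647.
Contribution = (O − E)²/E = (83 − 89.1647)² / 89.1647 = 0.426.

0.426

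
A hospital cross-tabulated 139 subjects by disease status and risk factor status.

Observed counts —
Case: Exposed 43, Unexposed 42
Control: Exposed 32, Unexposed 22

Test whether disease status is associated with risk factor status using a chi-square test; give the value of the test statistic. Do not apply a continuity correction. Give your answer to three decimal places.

0.999

Row totals: 85, 54. Column totals: 75, 64. Grand total N = 139.
Expected counts (row total × column total / N):
  Case, Exposed: 85×75/139 = 45.8633
  Case, Unexposed: 85×64/139 = 39.1367
  Control, Exposed: 54×75/139 = 29.1367
  Control, Unexposed: 54×64/139 = 24.8633
Contributions (O − E)²/E:
  (43 − 45.8633)²/45.8633 = 0.1788
  (42 − 39.1367)²/39.1367 = 0.2095
  (32 − 29.1367)²/29.1367 = 0.2814
  (22 − 24.8633)²/24.8633 = 0.3297
χ² = 0.1788 + 0.2095 + 0.2814 + 0.3297 = 0.999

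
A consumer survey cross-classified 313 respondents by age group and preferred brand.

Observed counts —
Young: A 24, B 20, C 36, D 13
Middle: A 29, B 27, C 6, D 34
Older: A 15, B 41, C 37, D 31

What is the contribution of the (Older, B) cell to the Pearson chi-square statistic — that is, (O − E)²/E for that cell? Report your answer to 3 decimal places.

1.080

Row total (Older) = 124; column total (B) = 88; N = 313.
Expected count E = 124 × 88 / 313 = 34.8626.
Contribution = (O − E)²/E = (41 − 34.8626)² / 34.8626 = 1.080.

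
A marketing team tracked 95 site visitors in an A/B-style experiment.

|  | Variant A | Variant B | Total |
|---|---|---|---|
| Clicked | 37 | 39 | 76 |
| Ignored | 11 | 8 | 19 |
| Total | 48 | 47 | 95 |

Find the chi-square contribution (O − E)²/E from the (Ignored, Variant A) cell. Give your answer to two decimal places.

0.20

Row total (Ignored) = 19; column total (Variant A) = 48; N = 95.
Expected count E = 19 × 48 / 95 = 9.600.
Contribution = (O − E)²/E = (11 − 9.600)² / 9.600 = 0.20.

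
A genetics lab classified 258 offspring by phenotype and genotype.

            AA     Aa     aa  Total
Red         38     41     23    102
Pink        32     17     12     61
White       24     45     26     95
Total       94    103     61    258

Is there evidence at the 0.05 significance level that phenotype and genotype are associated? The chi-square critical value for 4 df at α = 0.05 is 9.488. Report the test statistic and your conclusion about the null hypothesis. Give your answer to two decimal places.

Grand total N = 258.
Expected counts (row total × column total / N):
  Red, AA: 102×94/258 = 37.163
  Red, Aa: 102×103/258 = 40.721
  Red, aa: 102×61/258 = 24.116
  Pink, AA: 61×94/258 = 22.225
  Pink, Aa: 61×103/258 = 24.353
  Pink, aa: 61×61/258 = 14.422
  White, AA: 95×94/258 = 34.612
  White, Aa: 95×103/258 = 37.926
  White, aa: 95×61/258 = 22.461
Contributions (O − E)²/E:
  (38 − 37.163)²/37.163 = 0.0189
  (41 − 40.721)²/40.721 = 0.0019
  (23 − 24.116)²/24.116 = 0.0516
  (32 − 22.225)²/22.225 = 4.2992
  (17 − 24.353)²/24.353 = 2.2201
  (12 − 14.422)²/14.422 = 0.4067
  (24 − 34.612)²/34.612 = 3.2536
  (45 − 37.926)²/37.926 = 1.3195
  (26 − 22.461)²/22.461 = 0.5576
χ² = 0.0189 + 0.0019 + 0.0516 + 4.2992 + 2.2201 + 0.4067 + 3.2536 + 1.3195 + 0.5576 = 12.13
df = (3−1)(3−1) = 4. Since 12.13 > 9.488, reject the null hypothesis of independence at α = 0.05.

12.13; reject H₀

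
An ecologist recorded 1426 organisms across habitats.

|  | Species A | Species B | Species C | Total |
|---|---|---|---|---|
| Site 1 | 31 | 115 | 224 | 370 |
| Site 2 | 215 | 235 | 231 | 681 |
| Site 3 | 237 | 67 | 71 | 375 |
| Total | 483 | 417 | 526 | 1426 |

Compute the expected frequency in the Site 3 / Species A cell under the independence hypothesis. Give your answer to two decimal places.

127.02

Row total (Site 3) = 375; column total (Species A) = 483; grand total N = 1426.
Expected count = (row total × column total) / N = 375 × 483 / 1426 = 127.02.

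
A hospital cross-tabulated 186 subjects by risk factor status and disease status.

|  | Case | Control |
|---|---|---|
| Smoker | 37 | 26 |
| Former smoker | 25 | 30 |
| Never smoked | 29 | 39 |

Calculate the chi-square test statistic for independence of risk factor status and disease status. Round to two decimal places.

Row totals: 63, 55, 68. Column totals: 91, 95. Grand total N = 186.
Expected counts (row total × column total / N):
  Smoker, Case: 63×91/186 = 30.823
  Smoker, Control: 63×95/186 = 32.177
  Former smoker, Case: 55×91/186 = 26.909
  Former smoker, Control: 55×95/186 = 28.091
  Never smoked, Case: 68×91/186 = 33.269
  Never smoked, Control: 68×95/186 = 34.731
Contributions (O − E)²/E:
  (37 − 30.823)²/30.823 = 1.2379
  (26 − 32.177)²/32.177 = 1.1858
  (25 − 26.909)²/26.909 = 0.1354
  (30 − 28.091)²/28.091 = 0.1297
  (29 − 33.269)²/33.269 = 0.5478
  (39 − 34.731)²/34.731 = 0.5247
χ² = 1.2379 + 1.1858 + 0.1354 + 0.1297 + 0.5478 + 0.5247 = 3.76

3.76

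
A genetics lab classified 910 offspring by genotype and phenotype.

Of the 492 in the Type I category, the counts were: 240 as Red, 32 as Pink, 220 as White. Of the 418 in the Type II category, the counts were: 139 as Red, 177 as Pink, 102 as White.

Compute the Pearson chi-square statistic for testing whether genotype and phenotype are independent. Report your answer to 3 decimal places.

Row totals: 492, 418. Column totals: 379, 209, 322. Grand total N = 910.
Expected counts (row total × column total / N):
  Type I, Red: 492×379/910 = 204.9099
  Type I, Pink: 492×209/910 = 112.9978
  Type I, White: 492×322/910 = 174.0923
  Type II, Red: 418×379/910 = 174.0901
  Type II, Pink: 418×209/910 = 96.0022
  Type II, White: 418×322/910 = 147.9077
Contributions (O − E)²/E:
  (240 − 204.9099)²/204.9099 = 6.0091
  (32 − 112.9978)²/112.9978 = 58.0599
  (220 − 174.0923)²/174.0923 = 12.1057
  (139 − 174.0901)²/174.0901 = 7.0729
  (177 − 96.0022)²/96.0022 = 68.3385
  (102 − 147.9077)²/147.9077 = 14.2489
χ² = 6.0091 + 58.0599 + 12.1057 + 7.0729 + 68.3385 + 14.2489 = 165.835

165.835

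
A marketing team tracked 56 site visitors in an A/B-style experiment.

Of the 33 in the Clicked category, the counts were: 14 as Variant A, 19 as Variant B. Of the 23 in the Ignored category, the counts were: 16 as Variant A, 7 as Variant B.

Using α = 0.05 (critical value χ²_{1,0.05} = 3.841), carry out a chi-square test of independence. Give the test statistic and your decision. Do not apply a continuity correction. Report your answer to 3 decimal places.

4.014; reject H₀

Row totals: 33, 23. Column totals: 30, 26. Grand total N = 56.
Expected counts (row total × column total / N):
  Clicked, Variant A: 33×30/56 = 17.6786
  Clicked, Variant B: 33×26/56 = 15.3214
  Ignored, Variant A: 23×30/56 = 12.3214
  Ignored, Variant B: 23×26/56 = 10.6786
Contributions (O − E)²/E:
  (14 − 17.6786)²/17.6786 = 0.7655
  (19 − 15.3214)²/15.3214 = 0.8832
  (16 − 12.3214)²/12.3214 = 1.0983
  (7 − 10.6786)²/10.6786 = 1.2672
χ² = 0.7655 + 0.8832 + 1.0983 + 1.2672 = 4.014
df = (2−1)(2−1) = 1. Since 4.014 > 3.841, reject the null hypothesis of independence at α = 0.05.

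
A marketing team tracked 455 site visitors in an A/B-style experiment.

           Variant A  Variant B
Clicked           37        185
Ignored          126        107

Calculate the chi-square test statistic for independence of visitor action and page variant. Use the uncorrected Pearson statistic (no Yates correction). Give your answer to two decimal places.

69.21

Row totals: 222, 233. Column totals: 163, 292. Grand total N = 455.
Expected counts (row total × column total / N):
  Clicked, Variant A: 222×163/455 = 79.530
  Clicked, Variant B: 222×292/455 = 142.470
  Ignored, Variant A: 233×163/455 = 83.470
  Ignored, Variant B: 233×292/455 = 149.530
Contributions (O − E)²/E:
  (37 − 79.530)²/79.530 = 22.7436
  (185 − 142.470)²/142.470 = 12.6960
  (126 − 83.470)²/83.470 = 21.6701
  (107 − 149.530)²/149.530 = 12.0966
χ² = 22.7436 + 12.6960 + 21.6701 + 12.0966 = 69.21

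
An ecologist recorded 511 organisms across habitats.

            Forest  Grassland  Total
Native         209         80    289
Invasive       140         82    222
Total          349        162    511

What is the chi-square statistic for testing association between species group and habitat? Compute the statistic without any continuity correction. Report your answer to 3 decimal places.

Grand total N = 511.
Expected counts (row total × column total / N):
  Native, Forest: 289×349/511 = 197.3796
  Native, Grassland: 289×162/511 = 91.6204
  Invasive, Forest: 222×349/511 = 151.6204
  Invasive, Grassland: 222×162/511 = 70.3796
Contributions (O − E)²/E:
  (209 − 197.3796)²/197.3796 = 0.6841
  (80 − 91.6204)²/91.6204 = 1.4738
  (140 − 151.6204)²/151.6204 = 0.8906
  (82 − 70.3796)²/70.3796 = 1.9186
χ² = 0.6841 + 1.4738 + 0.8906 + 1.9186 = 4.967

4.967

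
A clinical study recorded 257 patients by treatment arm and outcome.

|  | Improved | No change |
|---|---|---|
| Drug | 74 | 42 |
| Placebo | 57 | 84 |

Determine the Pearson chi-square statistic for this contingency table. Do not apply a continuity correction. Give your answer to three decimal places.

Row totals: 116, 141. Column totals: 131, 126. Grand total N = 257.
Expected counts (row total × column total / N):
  Drug, Improved: 116×131/257 = 59.1284
  Drug, No change: 116×126/257 = 56.8716
  Placebo, Improved: 141×131/257 = 71.8716
  Placebo, No change: 141×126/257 = 69.1284
Contributions (O − E)²/E:
  (74 − 59.1284)²/59.1284 = 3.7404
  (42 − 56.8716)²/56.8716 = 3.8888
  (57 − 71.8716)²/71.8716 = 3.0772
  (84 − 69.1284)²/69.1284 = 3.1993
χ² = 3.7404 + 3.8888 + 3.0772 + 3.1993 = 13.906

13.906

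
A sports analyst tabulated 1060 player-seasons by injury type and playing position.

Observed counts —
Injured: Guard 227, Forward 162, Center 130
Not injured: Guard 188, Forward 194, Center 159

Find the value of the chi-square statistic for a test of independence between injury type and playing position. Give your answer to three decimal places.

8.999

Row totals: 519, 541. Column totals: 415, 356, 289. Grand total N = 1060.
Expected counts (row total × column total / N):
  Injured, Guard: 519×415/1060 = 203.1934
  Injured, Forward: 519×356/1060 = 174.3057
  Injured, Center: 519×289/1060 = 141.5009
  Not injured, Guard: 541×415/1060 = 211.8066
  Not injured, Forward: 541×356/1060 = 181.6943
  Not injured, Center: 541×289/1060 = 147.4991
Contributions (O − E)²/E:
  (227 − 203.1934)²/203.1934 = 2.7892
  (162 − 174.3057)²/174.3057 = 0.8688
  (130 − 141.5009)²/141.5009 = 0.9348
  (188 − 211.8066)²/211.8066 = 2.6758
  (194 − 181.6943)²/181.6943 = 0.8334
  (159 − 147.4991)²/147.4991 = 0.8968
χ² = 2.7892 + 0.8688 + 0.9348 + 2.6758 + 0.8334 + 0.8968 = 8.999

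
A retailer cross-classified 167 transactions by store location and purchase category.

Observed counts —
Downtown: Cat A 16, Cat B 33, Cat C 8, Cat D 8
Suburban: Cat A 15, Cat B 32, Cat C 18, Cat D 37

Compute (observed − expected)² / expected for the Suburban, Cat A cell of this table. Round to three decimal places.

Row total (Suburban) = 102; column total (Cat A) = 31; N = 167.
Expected count E = 102 × 31 / 167 = 18.9341.
Contribution = (O − E)²/E = (15 − 18.9341)² / 18.9341 = 0.817.

0.817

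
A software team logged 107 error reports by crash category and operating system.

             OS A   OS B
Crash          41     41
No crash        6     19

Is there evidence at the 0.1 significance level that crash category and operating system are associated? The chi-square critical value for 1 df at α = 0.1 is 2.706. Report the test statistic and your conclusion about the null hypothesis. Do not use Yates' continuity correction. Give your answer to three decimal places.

Row totals: 82, 25. Column totals: 47, 60. Grand total N = 107.
Expected counts (row total × column total / N):
  Crash, OS A: 82×47/107 = 36.0187
  Crash, OS B: 82×60/107 = 45.9813
  No crash, OS A: 25×47/107 = 10.9813
  No crash, OS B: 25×60/107 = 14.0187
Contributions (O − E)²/E:
  (41 − 36.0187)²/36.0187 = 0.6889
  (41 − 45.9813)²/45.9813 = 0.5396
  (6 − 10.9813)²/10.9813 = 2.2596
  (19 − 14.0187)²/14.0187 = 1.7700
χ² = 0.6889 + 0.5396 + 2.2596 + 1.7700 = 5.258
df = (2−1)(2−1) = 1. Since 5.258 > 2.706, reject the null hypothesis of independence at α = 0.1.

5.258; reject H₀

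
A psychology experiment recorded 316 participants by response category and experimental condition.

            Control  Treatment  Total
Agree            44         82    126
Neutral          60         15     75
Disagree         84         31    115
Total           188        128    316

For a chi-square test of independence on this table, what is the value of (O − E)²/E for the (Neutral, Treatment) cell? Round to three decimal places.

Row total (Neutral) = 75; column total (Treatment) = 128; N = 316.
Expected count E = 75 × 128 / 316 = 30.3797.
Contribution = (O − E)²/E = (15 − 30.3797)² / 30.3797 = 7.786.

7.786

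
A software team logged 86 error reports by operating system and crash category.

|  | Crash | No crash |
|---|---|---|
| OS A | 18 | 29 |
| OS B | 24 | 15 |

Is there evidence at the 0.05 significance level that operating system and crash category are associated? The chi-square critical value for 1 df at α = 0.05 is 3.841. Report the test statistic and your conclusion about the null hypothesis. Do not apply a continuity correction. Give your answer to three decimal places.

4.607; reject H₀

Row totals: 47, 39. Column totals: 42, 44. Grand total N = 86.
Expected counts (row total × column total / N):
  OS A, Crash: 47×42/86 = 22.9535
  OS A, No crash: 47×44/86 = 24.0465
  OS B, Crash: 39×42/86 = 19.0465
  OS B, No crash: 39×44/86 = 19.9535
Contributions (O − E)²/E:
  (18 − 22.9535)²/22.9535 = 1.0690
  (29 − 24.0465)²/24.0465 = 1.0204
  (24 − 19.0465)²/19.0465 = 1.2883
  (15 − 19.9535)²/19.9535 = 1.2297
χ² = 1.0690 + 1.0204 + 1.2883 + 1.2297 = 4.607
df = (2−1)(2−1) = 1. Since 4.607 > 3.841, reject the null hypothesis of independence at α = 0.05.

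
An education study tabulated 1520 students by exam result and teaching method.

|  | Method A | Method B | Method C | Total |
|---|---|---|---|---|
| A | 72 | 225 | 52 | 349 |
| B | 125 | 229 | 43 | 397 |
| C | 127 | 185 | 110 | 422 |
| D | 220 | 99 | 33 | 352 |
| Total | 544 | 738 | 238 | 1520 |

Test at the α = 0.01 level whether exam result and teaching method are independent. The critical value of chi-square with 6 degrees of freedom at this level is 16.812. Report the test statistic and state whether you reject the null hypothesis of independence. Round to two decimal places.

199.78; reject H₀

Grand total N = 1520.
Expected counts (row total × column total / N):
  A, Method A: 349×544/1520 = 124.905
  A, Method B: 349×738/1520 = 169.449
  A, Method C: 349×238/1520 = 54.646
  B, Method A: 397×544/1520 = 142.084
  B, Method B: 397×738/1520 = 192.754
  B, Method C: 397×238/1520 = 62.162
  C, Method A: 422×544/1520 = 151.032
  C, Method B: 422×738/1520 = 204.892
  C, Method C: 422×238/1520 = 66.076
  D, Method A: 352×544/1520 = 125.979
  D, Method B: 352×738/1520 = 170.905
  D, Method C: 352×238/1520 = 55.116
Contributions (O − E)²/E:
  (72 − 124.905)²/124.905 = 22.4085
  (225 − 169.449)²/169.449 = 18.2115
  (52 − 54.646)²/54.646 = 0.1281
  (125 − 142.084)²/142.084 = 2.0542
  (229 − 192.754)²/192.754 = 6.8158
  (43 − 62.162)²/62.162 = 5.9069
  (127 − 151.032)²/151.032 = 3.8239
  (185 − 204.892)²/204.892 = 1.9312
  (110 − 66.076)²/66.076 = 29.1985
  (220 − 125.979)²/125.979 = 70.1700
  (99 − 170.905)²/170.905 = 30.2526
  (33 − 55.116)²/55.116 = 8.8743
χ² = 22.4085 + 18.2115 + 0.1281 + 2.0542 + 6.8158 + 5.9069 + 3.8239 + 1.9312 + 29.1985 + 70.1700 + 30.2526 + 8.8743 = 199.78
df = (4−1)(3−1) = 6. Since 199.78 > 16.812, reject the null hypothesis of independence at α = 0.01.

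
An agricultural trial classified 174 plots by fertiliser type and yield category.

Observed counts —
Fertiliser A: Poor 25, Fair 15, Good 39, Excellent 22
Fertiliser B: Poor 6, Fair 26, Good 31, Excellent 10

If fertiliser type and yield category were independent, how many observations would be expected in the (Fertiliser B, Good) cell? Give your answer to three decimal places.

29.368

Row total (Fertiliser B) = 73; column total (Good) = 70; grand total N = 174.
Expected count = (row total × column total) / N = 73 × 70 / 174 = 29.368.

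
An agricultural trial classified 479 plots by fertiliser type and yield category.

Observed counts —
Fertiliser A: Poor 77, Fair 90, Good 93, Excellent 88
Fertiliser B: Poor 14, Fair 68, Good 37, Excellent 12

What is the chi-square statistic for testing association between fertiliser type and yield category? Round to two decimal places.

Row totals: 348, 131. Column totals: 91, 158, 130, 100. Grand total N = 479.
Expected counts (row total × column total / N):
  Fertiliser A, Poor: 348×91/479 = 66.113
  Fertiliser A, Fair: 348×158/479 = 114.789
  Fertiliser A, Good: 348×130/479 = 94.447
  Fertiliser A, Excellent: 348×100/479 = 72.651
  Fertiliser B, Poor: 131×91/479 = 24.887
  Fertiliser B, Fair: 131×158/479 = 43.211
  Fertiliser B, Good: 131×130/479 = 35.553
  Fertiliser B, Excellent: 131×100/479 = 27.349
Contributions (O − E)²/E:
  (77 − 66.113)²/66.113 = 1.7928
  (90 − 114.789)²/114.789 = 5.3533
  (93 − 94.447)²/94.447 = 0.0222
  (88 − 72.651)²/72.651 = 3.2428
  (14 − 24.887)²/24.887 = 4.7626
  (68 − 43.211)²/43.211 = 14.2208
  (37 − 35.553)²/35.553 = 0.0589
  (12 − 27.349)²/27.349 = 8.6143
χ² = 1.7928 + 5.3533 + 0.0222 + 3.2428 + 4.7626 + 14.2208 + 0.0589 + 8.6143 = 38.07

38.07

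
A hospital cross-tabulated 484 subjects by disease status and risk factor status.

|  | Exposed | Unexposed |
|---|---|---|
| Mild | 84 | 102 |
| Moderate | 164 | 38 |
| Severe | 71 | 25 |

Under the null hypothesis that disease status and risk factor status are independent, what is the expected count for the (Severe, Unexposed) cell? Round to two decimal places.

Row total (Severe) = 96; column total (Unexposed) = 165; grand total N = 484.
Expected count = (row total × column total) / N = 96 × 165 / 484 = 32.73.

32.73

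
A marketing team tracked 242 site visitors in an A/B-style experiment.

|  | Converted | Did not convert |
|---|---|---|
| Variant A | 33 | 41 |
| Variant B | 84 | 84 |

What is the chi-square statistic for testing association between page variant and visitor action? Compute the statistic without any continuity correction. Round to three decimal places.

0.601

Row totals: 74, 168. Column totals: 117, 125. Grand total N = 242.
Expected counts (row total × column total / N):
  Variant A, Converted: 74×117/242 = 35.7769
  Variant A, Did not convert: 74×125/242 = 38.2231
  Variant B, Converted: 168×117/242 = 81.2231
  Variant B, Did not convert: 168×125/242 = 86.7769
Contributions (O − E)²/E:
  (33 − 35.7769)²/35.7769 = 0.2155
  (41 − 38.2231)²/38.2231 = 0.2017
  (84 − 81.2231)²/81.2231 = 0.0949
  (84 − 86.7769)²/86.7769 = 0.0889
χ² = 0.2155 + 0.2017 + 0.0949 + 0.0889 = 0.601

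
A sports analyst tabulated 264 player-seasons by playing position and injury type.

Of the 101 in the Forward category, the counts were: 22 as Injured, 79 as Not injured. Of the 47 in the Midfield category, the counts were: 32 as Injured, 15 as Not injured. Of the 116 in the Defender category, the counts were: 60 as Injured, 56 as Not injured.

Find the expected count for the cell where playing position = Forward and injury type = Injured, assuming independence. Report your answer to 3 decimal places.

43.614

Row total (Forward) = 101; column total (Injured) = 114; grand total N = 264.
Expected count = (row total × column total) / N = 101 × 114 / 264 = 43.614.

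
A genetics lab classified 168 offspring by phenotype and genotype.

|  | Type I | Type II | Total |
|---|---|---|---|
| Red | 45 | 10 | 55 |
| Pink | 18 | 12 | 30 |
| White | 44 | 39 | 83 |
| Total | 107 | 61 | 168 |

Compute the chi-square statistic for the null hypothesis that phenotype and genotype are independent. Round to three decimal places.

Grand total N = 168.
Expected counts (row total × column total / N):
  Red, Type I: 55×107/168 = 35.0298
  Red, Type II: 55×61/168 = 19.9702
  Pink, Type I: 30×107/168 = 19.1071
  Pink, Type II: 30×61/168 = 10.8929
  White, Type I: 83×107/168 = 52.8631
  White, Type II: 83×61/168 = 30.1369
Contributions (O − E)²/E:
  (45 − 35.0298)²/35.0298 = 2.8377
  (10 − 19.9702)²/19.9702 = 4.9777
  (18 − 19.1071)²/19.1071 = 0.0641
  (12 − 10.8929)²/10.8929 = 0.1125
  (44 − 52.8631)²/52.8631 = 1.4860
  (39 − 30.1369)²/30.1369 = 2.6066
χ² = 2.8377 + 4.9777 + 0.0641 + 0.1125 + 1.4860 + 2.6066 = 12.085

12.085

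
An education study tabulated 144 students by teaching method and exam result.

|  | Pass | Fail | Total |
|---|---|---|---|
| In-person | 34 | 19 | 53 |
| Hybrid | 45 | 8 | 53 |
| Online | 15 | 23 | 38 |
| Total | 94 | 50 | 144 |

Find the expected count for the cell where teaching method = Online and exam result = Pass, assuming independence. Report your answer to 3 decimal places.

Row total (Online) = 38; column total (Pass) = 94; grand total N = 144.
Expected count = (row total × column total) / N = 38 × 94 / 144 = 24.806.

24.806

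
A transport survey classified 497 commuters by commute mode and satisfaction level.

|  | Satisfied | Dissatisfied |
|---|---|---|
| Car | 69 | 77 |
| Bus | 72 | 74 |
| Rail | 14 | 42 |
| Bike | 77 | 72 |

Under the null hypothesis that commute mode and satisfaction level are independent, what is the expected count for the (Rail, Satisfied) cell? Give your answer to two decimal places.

26.14

Row total (Rail) = 56; column total (Satisfied) = 232; grand total N = 497.
Expected count = (row total × column total) / N = 56 × 232 / 497 = 26.14.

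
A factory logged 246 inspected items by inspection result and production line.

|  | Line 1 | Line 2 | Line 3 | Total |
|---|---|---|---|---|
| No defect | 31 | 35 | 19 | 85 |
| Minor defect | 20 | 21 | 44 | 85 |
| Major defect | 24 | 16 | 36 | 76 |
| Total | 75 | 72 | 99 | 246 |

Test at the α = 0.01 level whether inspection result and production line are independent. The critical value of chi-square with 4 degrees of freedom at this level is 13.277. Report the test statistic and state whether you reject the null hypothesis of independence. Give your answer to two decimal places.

19.38; reject H₀

Grand total N = 246.
Expected counts (row total × column total / N):
  No defect, Line 1: 85×75/246 = 25.915
  No defect, Line 2: 85×72/246 = 24.878
  No defect, Line 3: 85×99/246 = 34.207
  Minor defect, Line 1: 85×75/246 = 25.915
  Minor defect, Line 2: 85×72/246 = 24.878
  Minor defect, Line 3: 85×99/246 = 34.207
  Major defect, Line 1: 76×75/246 = 23.171
  Major defect, Line 2: 76×72/246 = 22.244
  Major defect, Line 3: 76×99/246 = 30.585
Contributions (O − E)²/E:
  (31 − 25.915)²/25.915 = 0.9978
  (35 − 24.878)²/24.878 = 4.1183
  (19 − 34.207)²/34.207 = 6.7604
  (20 − 25.915)²/25.915 = 1.3501
  (21 − 24.878)²/24.878 = 0.6045
  (44 − 34.207)²/34.207 = 2.8036
  (24 − 23.171)²/23.171 = 0.0297
  (16 − 22.244)²/22.244 = 1.7527
  (36 − 30.585)²/30.585 = 0.9587
χ² = 0.9978 + 4.1183 + 6.7604 + 1.3501 + 0.6045 + 2.8036 + 0.0297 + 1.7527 + 0.9587 = 19.38
df = (3−1)(3−1) = 4. Since 19.38 > 13.277, reject the null hypothesis of independence at α = 0.01.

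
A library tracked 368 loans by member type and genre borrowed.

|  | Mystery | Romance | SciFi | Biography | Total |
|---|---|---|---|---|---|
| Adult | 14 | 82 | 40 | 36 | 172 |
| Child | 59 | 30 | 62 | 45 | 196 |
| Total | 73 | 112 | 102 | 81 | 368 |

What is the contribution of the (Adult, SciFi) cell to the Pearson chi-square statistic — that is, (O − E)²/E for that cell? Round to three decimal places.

1.235

Row total (Adult) = 172; column total (SciFi) = 102; N = 368.
Expected count E = 172 × 102 / 368 = 47.6739.
Contribution = (O − E)²/E = (40 − 47.6739)² / 47.6739 = 1.235.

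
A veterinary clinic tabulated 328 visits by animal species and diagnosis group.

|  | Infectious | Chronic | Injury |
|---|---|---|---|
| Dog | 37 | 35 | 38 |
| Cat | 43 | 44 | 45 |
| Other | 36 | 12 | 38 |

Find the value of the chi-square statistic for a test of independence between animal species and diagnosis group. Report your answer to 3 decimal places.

11.134

Row totals: 110, 132, 86. Column totals: 116, 91, 121. Grand total N = 328.
Expected counts (row total × column total / N):
  Dog, Infectious: 110×116/328 = 38.9024
  Dog, Chronic: 110×91/328 = 30.5183
  Dog, Injury: 110×121/328 = 40.5793
  Cat, Infectious: 132×116/328 = 46.6829
  Cat, Chronic: 132×91/328 = 36.6220
  Cat, Injury: 132×121/328 = 48.6951
  Other, Infectious: 86×116/328 = 30.4146
  Other, Chronic: 86×91/328 = 23.8598
  Other, Injury: 86×121/328 = 31.7256
Contributions (O − E)²/E:
  (37 − 38.9024)²/38.9024 = 0.0930
  (35 − 30.5183)²/30.5183 = 0.6582
  (38 − 40.5793)²/40.5793 = 0.1639
  (43 − 46.6829)²/46.6829 = 0.2906
  (44 − 36.6220)²/36.6220 = 1.4864
  (45 − 48.6951)²/48.6951 = 0.2804
  (36 − 30.4146)²/30.4146 = 1.0257
  (12 − 23.8598)²/23.8598 = 5.8951
  (38 − 31.7256)²/31.7256 = 1.2409
χ² = 0.0930 + 0.6582 + 0.1639 + 0.2906 + 1.4864 + 0.2804 + 1.0257 + 5.8951 + 1.2409 = 11.134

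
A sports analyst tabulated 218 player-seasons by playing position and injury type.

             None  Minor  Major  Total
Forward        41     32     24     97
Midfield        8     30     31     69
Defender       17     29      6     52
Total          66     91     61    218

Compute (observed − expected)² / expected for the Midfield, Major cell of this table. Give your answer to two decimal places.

Row total (Midfield) = 69; column total (Major) = 61; N = 218.
Expected count E = 69 × 61 / 218 = 19.307.
Contribution = (O − E)²/E = (31 − 19.307)² / 19.307 = 7.08.

7.08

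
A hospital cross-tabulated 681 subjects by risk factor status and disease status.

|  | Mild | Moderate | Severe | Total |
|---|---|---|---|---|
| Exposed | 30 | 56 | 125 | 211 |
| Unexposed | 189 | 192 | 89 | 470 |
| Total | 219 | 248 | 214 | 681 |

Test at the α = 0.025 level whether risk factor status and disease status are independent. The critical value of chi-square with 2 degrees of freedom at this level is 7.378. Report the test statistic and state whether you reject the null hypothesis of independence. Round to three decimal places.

Grand total N = 681.
Expected counts (row total × column total / N):
  Exposed, Mild: 211×219/681 = 67.8546
  Exposed, Moderate: 211×248/681 = 76.8399
  Exposed, Severe: 211×214/681 = 66.3054
  Unexposed, Mild: 470×219/681 = 151.1454
  Unexposed, Moderate: 470×248/681 = 171.1601
  Unexposed, Severe: 470×214/681 = 147.6946
Contributions (O − E)²/E:
  (30 − 67.8546)²/67.8546 = 21.1183
  (56 − 76.8399)²/76.8399 = 5.6520
  (125 − 66.3054)²/66.3054 = 51.9574
  (189 − 151.1454)²/151.1454 = 9.4807
  (192 − 171.1601)²/171.1601 = 2.5374
  (89 − 147.6946)²/147.6946 = 23.3255
χ² = 21.1183 + 5.6520 + 51.9574 + 9.4807 + 2.5374 + 23.3255 = 114.071
df = (2−1)(3−1) = 2. Since 114.071 > 7.378, reject the null hypothesis of independence at α = 0.025.

114.071; reject H₀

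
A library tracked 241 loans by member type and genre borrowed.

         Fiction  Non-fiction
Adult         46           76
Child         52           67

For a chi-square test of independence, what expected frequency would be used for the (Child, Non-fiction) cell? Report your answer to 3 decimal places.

Row total (Child) = 119; column total (Non-fiction) = 143; grand total N = 241.
Expected count = (row total × column total) / N = 119 × 143 / 241 = 70.610.

70.610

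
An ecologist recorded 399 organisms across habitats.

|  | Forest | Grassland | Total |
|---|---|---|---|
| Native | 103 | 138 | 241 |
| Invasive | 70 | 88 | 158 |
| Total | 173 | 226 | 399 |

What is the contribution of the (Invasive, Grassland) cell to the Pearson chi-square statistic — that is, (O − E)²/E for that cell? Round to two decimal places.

0.02

Row total (Invasive) = 158; column total (Grassland) = 226; N = 399.
Expected count E = 158 × 226 / 399 = 89.494.
Contribution = (O − E)²/E = (88 − 89.494)² / 89.494 = 0.02.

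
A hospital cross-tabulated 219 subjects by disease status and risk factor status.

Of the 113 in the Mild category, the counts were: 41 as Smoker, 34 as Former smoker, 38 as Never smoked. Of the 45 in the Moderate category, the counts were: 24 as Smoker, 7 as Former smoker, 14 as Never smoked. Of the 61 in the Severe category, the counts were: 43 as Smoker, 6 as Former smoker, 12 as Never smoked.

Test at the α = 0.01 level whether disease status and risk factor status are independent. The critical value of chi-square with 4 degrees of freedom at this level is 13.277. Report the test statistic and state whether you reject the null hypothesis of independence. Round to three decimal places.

Row totals: 113, 45, 61. Column totals: 108, 47, 64. Grand total N = 219.
Expected counts (row total × column total / N):
  Mild, Smoker: 113×108/219 = 55.7260
  Mild, Former smoker: 113×47/219 = 24.2511
  Mild, Never smoked: 113×64/219 = 33.0228
  Moderate, Smoker: 45×108/219 = 22.1918
  Moderate, Former smoker: 45×47/219 = 9.6575
  Moderate, Never smoked: 45×64/219 = 13.1507
  Severe, Smoker: 61×108/219 = 30.0822
  Severe, Former smoker: 61×47/219 = 13.0913
  Severe, Never smoked: 61×64/219 = 17.8265
Contributions (O − E)²/E:
  (41 − 55.7260)²/55.7260 = 3.8915
  (34 − 24.2511)²/24.2511 = 3.9190
  (38 − 33.0228)²/33.0228 = 0.7502
  (24 − 22.1918)²/22.1918 = 0.1473
  (7 − 9.6575)²/9.6575 = 0.7313
  (14 − 13.1507)²/13.1507 = 0.0548
  (43 − 30.0822)²/30.0822 = 5.5471
  (6 − 13.0913)²/13.0913 = 3.8412
  (12 − 17.8265)²/17.8265 = 1.9044
χ² = 3.8915 + 3.9190 + 0.7502 + 0.1473 + 0.7313 + 0.0548 + 5.5471 + 3.8412 + 1.9044 = 20.787
df = (3−1)(3−1) = 4. Since 20.787 > 13.277, reject the null hypothesis of independence at α = 0.01.

20.787; reject H₀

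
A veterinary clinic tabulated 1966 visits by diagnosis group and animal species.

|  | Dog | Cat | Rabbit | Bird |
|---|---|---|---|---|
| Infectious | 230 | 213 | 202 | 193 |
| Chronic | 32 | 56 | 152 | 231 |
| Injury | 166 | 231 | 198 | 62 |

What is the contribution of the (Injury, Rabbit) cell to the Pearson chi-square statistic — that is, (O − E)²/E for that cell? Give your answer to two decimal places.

0.99

Row total (Injury) = 657; column total (Rabbit) = 552; N = 1966.
Expected count E = 657 × 552 / 1966 = 184.468.
Contribution = (O − E)²/E = (198 − 184.468)² / 184.468 = 0.99.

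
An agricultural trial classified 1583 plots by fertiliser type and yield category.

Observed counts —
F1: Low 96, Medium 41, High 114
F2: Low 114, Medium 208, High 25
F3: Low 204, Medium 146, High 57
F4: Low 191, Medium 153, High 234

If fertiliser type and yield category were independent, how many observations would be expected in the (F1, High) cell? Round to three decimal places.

68.181

Row total (F1) = 251; column total (High) = 430; grand total N = 1583.
Expected count = (row total × column total) / N = 251 × 430 / 1583 = 68.181.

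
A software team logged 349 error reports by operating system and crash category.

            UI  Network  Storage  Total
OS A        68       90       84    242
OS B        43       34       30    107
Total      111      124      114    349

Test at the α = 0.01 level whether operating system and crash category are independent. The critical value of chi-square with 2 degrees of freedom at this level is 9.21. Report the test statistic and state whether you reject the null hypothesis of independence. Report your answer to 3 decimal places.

5.032; fail to reject H₀

Grand total N = 349.
Expected counts (row total × column total / N):
  OS A, UI: 242×111/349 = 76.9685
  OS A, Network: 242×124/349 = 85.9828
  OS A, Storage: 242×114/349 = 79.0487
  OS B, UI: 107×111/349 = 34.0315
  OS B, Network: 107×124/349 = 38.0172
  OS B, Storage: 107×114/349 = 34.9513
Contributions (O − E)²/E:
  (68 − 76.9685)²/76.9685 = 1.0450
  (90 − 85.9828)²/85.9828 = 0.1877
  (84 − 79.0487)²/79.0487 = 0.3101
  (43 − 34.0315)²/34.0315 = 2.3635
  (34 − 38.0172)²/38.0172 = 0.4245
  (30 − 34.9513)²/34.9513 = 0.7014
χ² = 1.0450 + 0.1877 + 0.3101 + 2.3635 + 0.4245 + 0.7014 = 5.032
df = (2−1)(3−1) = 2. Since 5.032 < 9.21, fail to reject the null hypothesis of independence at α = 0.01.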